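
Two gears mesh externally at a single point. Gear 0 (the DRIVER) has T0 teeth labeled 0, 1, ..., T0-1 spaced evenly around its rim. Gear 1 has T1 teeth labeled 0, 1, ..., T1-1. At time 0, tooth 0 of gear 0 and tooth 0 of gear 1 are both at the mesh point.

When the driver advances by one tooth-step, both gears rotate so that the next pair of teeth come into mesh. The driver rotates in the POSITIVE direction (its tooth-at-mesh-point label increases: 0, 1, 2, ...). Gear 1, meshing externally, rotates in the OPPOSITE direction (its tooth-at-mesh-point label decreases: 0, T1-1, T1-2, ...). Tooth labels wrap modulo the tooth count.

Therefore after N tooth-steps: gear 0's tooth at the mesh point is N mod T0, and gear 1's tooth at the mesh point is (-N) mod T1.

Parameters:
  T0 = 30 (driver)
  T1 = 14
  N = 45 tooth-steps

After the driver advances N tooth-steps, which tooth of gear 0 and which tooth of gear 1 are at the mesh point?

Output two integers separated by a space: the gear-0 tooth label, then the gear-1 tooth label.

Gear 0 (driver, T0=30): tooth at mesh = N mod T0
  45 = 1 * 30 + 15, so 45 mod 30 = 15
  gear 0 tooth = 15
Gear 1 (driven, T1=14): tooth at mesh = (-N) mod T1
  45 = 3 * 14 + 3, so 45 mod 14 = 3
  (-45) mod 14 = (-3) mod 14 = 14 - 3 = 11
Mesh after 45 steps: gear-0 tooth 15 meets gear-1 tooth 11

Answer: 15 11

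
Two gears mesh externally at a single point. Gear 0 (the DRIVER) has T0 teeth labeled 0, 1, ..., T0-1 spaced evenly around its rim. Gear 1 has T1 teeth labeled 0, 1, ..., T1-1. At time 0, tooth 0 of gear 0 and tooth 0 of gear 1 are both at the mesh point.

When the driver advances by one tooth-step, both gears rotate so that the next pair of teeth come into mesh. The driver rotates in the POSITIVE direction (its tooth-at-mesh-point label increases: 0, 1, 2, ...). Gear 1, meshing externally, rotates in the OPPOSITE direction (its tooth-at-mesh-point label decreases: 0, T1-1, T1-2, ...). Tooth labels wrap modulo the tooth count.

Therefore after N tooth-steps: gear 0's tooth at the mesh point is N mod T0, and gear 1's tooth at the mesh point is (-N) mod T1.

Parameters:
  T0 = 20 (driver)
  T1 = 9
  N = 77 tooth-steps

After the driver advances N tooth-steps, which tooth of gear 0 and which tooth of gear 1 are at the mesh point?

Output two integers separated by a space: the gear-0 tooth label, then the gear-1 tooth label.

Answer: 17 4

Derivation:
Gear 0 (driver, T0=20): tooth at mesh = N mod T0
  77 = 3 * 20 + 17, so 77 mod 20 = 17
  gear 0 tooth = 17
Gear 1 (driven, T1=9): tooth at mesh = (-N) mod T1
  77 = 8 * 9 + 5, so 77 mod 9 = 5
  (-77) mod 9 = (-5) mod 9 = 9 - 5 = 4
Mesh after 77 steps: gear-0 tooth 17 meets gear-1 tooth 4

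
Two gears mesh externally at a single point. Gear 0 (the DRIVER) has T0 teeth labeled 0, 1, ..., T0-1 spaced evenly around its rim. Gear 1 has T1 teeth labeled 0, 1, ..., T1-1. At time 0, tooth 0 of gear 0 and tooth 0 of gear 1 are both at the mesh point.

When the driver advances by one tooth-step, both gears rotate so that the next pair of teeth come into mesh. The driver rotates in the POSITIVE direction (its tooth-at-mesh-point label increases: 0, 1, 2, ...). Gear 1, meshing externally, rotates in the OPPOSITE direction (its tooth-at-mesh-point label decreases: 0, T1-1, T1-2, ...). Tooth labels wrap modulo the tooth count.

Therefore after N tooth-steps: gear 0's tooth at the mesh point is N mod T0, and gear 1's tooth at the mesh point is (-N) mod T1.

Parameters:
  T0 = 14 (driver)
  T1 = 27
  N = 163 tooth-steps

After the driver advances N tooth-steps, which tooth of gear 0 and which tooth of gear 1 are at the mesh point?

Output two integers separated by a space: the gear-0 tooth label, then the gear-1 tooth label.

Gear 0 (driver, T0=14): tooth at mesh = N mod T0
  163 = 11 * 14 + 9, so 163 mod 14 = 9
  gear 0 tooth = 9
Gear 1 (driven, T1=27): tooth at mesh = (-N) mod T1
  163 = 6 * 27 + 1, so 163 mod 27 = 1
  (-163) mod 27 = (-1) mod 27 = 27 - 1 = 26
Mesh after 163 steps: gear-0 tooth 9 meets gear-1 tooth 26

Answer: 9 26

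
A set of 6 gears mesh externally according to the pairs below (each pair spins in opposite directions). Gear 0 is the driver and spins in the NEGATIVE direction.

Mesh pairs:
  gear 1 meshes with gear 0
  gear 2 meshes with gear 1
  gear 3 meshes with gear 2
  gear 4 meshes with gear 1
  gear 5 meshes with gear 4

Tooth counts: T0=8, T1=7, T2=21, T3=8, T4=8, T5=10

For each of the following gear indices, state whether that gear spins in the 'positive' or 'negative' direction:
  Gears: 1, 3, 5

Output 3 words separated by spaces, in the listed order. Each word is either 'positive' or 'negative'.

Gear 0 (driver): negative (depth 0)
  gear 1: meshes with gear 0 -> depth 1 -> positive (opposite of gear 0)
  gear 2: meshes with gear 1 -> depth 2 -> negative (opposite of gear 1)
  gear 3: meshes with gear 2 -> depth 3 -> positive (opposite of gear 2)
  gear 4: meshes with gear 1 -> depth 2 -> negative (opposite of gear 1)
  gear 5: meshes with gear 4 -> depth 3 -> positive (opposite of gear 4)
Queried indices 1, 3, 5 -> positive, positive, positive

Answer: positive positive positive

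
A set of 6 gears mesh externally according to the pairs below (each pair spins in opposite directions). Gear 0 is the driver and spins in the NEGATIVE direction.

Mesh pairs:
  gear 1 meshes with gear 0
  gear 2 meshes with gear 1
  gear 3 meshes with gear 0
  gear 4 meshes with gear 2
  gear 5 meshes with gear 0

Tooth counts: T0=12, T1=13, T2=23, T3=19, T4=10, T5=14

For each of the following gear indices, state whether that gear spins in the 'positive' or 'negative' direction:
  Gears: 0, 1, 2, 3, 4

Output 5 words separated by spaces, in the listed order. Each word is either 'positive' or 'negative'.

Gear 0 (driver): negative (depth 0)
  gear 1: meshes with gear 0 -> depth 1 -> positive (opposite of gear 0)
  gear 2: meshes with gear 1 -> depth 2 -> negative (opposite of gear 1)
  gear 3: meshes with gear 0 -> depth 1 -> positive (opposite of gear 0)
  gear 4: meshes with gear 2 -> depth 3 -> positive (opposite of gear 2)
  gear 5: meshes with gear 0 -> depth 1 -> positive (opposite of gear 0)
Queried indices 0, 1, 2, 3, 4 -> negative, positive, negative, positive, positive

Answer: negative positive negative positive positive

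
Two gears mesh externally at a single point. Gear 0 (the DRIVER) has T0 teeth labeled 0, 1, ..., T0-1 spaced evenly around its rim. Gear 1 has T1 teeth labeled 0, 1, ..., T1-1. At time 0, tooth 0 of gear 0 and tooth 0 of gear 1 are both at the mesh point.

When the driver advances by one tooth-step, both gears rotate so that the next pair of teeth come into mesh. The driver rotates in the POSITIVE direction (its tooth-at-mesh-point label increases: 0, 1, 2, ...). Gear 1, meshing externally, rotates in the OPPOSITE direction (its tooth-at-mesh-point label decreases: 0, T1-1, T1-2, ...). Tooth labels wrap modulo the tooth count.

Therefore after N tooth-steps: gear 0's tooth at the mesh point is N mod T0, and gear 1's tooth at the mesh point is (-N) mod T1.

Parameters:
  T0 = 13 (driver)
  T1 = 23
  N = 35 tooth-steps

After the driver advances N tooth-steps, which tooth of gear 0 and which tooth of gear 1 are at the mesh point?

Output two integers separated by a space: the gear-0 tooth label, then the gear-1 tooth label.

Answer: 9 11

Derivation:
Gear 0 (driver, T0=13): tooth at mesh = N mod T0
  35 = 2 * 13 + 9, so 35 mod 13 = 9
  gear 0 tooth = 9
Gear 1 (driven, T1=23): tooth at mesh = (-N) mod T1
  35 = 1 * 23 + 12, so 35 mod 23 = 12
  (-35) mod 23 = (-12) mod 23 = 23 - 12 = 11
Mesh after 35 steps: gear-0 tooth 9 meets gear-1 tooth 11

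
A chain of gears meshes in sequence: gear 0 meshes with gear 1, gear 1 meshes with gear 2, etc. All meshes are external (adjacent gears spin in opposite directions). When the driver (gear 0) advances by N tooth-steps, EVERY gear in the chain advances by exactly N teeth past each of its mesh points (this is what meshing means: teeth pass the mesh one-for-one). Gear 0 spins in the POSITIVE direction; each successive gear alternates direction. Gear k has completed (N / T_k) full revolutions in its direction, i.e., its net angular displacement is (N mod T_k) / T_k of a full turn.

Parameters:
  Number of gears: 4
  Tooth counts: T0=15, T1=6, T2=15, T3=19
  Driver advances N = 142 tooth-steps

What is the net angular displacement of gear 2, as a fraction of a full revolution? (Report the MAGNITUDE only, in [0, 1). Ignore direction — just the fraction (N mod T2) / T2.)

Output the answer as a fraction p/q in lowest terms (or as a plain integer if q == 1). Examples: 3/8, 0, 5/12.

Chain of 4 gears, tooth counts: [15, 6, 15, 19]
  gear 0: T0=15, direction=positive, advance = 142 mod 15 = 7 teeth = 7/15 turn
  gear 1: T1=6, direction=negative, advance = 142 mod 6 = 4 teeth = 4/6 turn
  gear 2: T2=15, direction=positive, advance = 142 mod 15 = 7 teeth = 7/15 turn
  gear 3: T3=19, direction=negative, advance = 142 mod 19 = 9 teeth = 9/19 turn
Gear 2: 142 mod 15 = 7
Fraction = 7 / 15 = 7/15 (gcd(7,15)=1) = 7/15

Answer: 7/15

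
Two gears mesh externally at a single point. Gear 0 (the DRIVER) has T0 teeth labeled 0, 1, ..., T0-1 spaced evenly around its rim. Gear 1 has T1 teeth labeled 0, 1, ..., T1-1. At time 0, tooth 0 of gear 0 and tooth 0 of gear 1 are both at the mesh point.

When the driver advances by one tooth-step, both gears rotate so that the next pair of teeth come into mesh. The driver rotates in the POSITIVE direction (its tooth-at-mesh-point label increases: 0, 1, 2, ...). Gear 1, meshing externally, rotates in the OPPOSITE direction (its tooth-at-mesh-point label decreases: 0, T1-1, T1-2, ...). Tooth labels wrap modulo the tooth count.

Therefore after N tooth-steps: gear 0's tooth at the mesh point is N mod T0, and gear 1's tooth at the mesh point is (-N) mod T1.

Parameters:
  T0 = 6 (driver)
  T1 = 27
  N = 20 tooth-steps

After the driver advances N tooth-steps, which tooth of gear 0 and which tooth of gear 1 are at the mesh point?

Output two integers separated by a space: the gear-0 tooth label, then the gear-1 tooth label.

Gear 0 (driver, T0=6): tooth at mesh = N mod T0
  20 = 3 * 6 + 2, so 20 mod 6 = 2
  gear 0 tooth = 2
Gear 1 (driven, T1=27): tooth at mesh = (-N) mod T1
  20 = 0 * 27 + 20, so 20 mod 27 = 20
  (-20) mod 27 = (-20) mod 27 = 27 - 20 = 7
Mesh after 20 steps: gear-0 tooth 2 meets gear-1 tooth 7

Answer: 2 7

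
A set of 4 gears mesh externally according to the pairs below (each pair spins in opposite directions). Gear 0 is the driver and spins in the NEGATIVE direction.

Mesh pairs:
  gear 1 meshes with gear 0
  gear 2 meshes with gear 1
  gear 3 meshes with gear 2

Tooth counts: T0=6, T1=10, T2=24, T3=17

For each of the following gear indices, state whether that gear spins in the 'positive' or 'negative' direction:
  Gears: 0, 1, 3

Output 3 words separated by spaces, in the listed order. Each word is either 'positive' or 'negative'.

Answer: negative positive positive

Derivation:
Gear 0 (driver): negative (depth 0)
  gear 1: meshes with gear 0 -> depth 1 -> positive (opposite of gear 0)
  gear 2: meshes with gear 1 -> depth 2 -> negative (opposite of gear 1)
  gear 3: meshes with gear 2 -> depth 3 -> positive (opposite of gear 2)
Queried indices 0, 1, 3 -> negative, positive, positive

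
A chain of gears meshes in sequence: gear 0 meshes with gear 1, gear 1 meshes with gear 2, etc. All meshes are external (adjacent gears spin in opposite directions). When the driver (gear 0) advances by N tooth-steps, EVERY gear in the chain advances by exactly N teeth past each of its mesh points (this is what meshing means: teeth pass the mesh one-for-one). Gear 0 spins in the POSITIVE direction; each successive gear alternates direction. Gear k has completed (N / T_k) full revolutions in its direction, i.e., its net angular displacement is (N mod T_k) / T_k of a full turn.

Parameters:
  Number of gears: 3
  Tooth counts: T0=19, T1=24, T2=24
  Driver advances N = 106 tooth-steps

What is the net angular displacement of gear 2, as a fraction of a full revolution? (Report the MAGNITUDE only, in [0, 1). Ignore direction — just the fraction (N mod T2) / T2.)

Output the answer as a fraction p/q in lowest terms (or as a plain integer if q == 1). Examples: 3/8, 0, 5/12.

Answer: 5/12

Derivation:
Chain of 3 gears, tooth counts: [19, 24, 24]
  gear 0: T0=19, direction=positive, advance = 106 mod 19 = 11 teeth = 11/19 turn
  gear 1: T1=24, direction=negative, advance = 106 mod 24 = 10 teeth = 10/24 turn
  gear 2: T2=24, direction=positive, advance = 106 mod 24 = 10 teeth = 10/24 turn
Gear 2: 106 mod 24 = 10
Fraction = 10 / 24 = 5/12 (gcd(10,24)=2) = 5/12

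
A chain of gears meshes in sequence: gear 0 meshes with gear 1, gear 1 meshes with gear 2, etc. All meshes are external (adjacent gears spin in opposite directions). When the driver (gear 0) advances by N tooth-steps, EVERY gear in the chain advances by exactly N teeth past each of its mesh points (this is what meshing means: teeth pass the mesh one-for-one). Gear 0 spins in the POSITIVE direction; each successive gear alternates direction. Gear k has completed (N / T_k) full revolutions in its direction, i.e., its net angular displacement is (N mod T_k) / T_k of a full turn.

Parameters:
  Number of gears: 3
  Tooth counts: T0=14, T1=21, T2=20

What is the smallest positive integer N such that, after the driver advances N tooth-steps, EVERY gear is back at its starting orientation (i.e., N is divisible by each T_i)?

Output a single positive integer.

Answer: 420

Derivation:
Gear k returns to start when N is a multiple of T_k.
All gears at start simultaneously when N is a common multiple of [14, 21, 20]; the smallest such N is lcm(14, 21, 20).
Start: lcm = T0 = 14
Fold in T1=21: gcd(14, 21) = 7; lcm(14, 21) = 14 * 21 / 7 = 294 / 7 = 42
Fold in T2=20: gcd(42, 20) = 2; lcm(42, 20) = 42 * 20 / 2 = 840 / 2 = 420
Full cycle length = 420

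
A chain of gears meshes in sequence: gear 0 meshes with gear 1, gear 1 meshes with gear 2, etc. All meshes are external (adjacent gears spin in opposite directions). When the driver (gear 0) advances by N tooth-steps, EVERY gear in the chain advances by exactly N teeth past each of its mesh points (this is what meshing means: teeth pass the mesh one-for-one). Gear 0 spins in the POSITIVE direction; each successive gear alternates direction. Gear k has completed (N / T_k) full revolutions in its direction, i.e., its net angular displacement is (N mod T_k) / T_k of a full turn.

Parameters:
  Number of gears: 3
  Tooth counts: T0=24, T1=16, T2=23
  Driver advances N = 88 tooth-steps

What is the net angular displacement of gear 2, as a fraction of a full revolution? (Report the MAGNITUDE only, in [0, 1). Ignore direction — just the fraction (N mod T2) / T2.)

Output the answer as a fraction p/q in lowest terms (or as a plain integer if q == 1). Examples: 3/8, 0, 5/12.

Chain of 3 gears, tooth counts: [24, 16, 23]
  gear 0: T0=24, direction=positive, advance = 88 mod 24 = 16 teeth = 16/24 turn
  gear 1: T1=16, direction=negative, advance = 88 mod 16 = 8 teeth = 8/16 turn
  gear 2: T2=23, direction=positive, advance = 88 mod 23 = 19 teeth = 19/23 turn
Gear 2: 88 mod 23 = 19
Fraction = 19 / 23 = 19/23 (gcd(19,23)=1) = 19/23

Answer: 19/23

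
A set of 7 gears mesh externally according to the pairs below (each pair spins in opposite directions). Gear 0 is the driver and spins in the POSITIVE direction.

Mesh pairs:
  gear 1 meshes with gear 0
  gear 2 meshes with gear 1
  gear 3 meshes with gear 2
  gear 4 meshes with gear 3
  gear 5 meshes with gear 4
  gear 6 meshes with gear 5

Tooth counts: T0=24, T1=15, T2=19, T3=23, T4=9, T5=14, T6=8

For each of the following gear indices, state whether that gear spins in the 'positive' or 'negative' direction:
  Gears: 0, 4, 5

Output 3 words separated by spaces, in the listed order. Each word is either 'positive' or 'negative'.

Gear 0 (driver): positive (depth 0)
  gear 1: meshes with gear 0 -> depth 1 -> negative (opposite of gear 0)
  gear 2: meshes with gear 1 -> depth 2 -> positive (opposite of gear 1)
  gear 3: meshes with gear 2 -> depth 3 -> negative (opposite of gear 2)
  gear 4: meshes with gear 3 -> depth 4 -> positive (opposite of gear 3)
  gear 5: meshes with gear 4 -> depth 5 -> negative (opposite of gear 4)
  gear 6: meshes with gear 5 -> depth 6 -> positive (opposite of gear 5)
Queried indices 0, 4, 5 -> positive, positive, negative

Answer: positive positive negative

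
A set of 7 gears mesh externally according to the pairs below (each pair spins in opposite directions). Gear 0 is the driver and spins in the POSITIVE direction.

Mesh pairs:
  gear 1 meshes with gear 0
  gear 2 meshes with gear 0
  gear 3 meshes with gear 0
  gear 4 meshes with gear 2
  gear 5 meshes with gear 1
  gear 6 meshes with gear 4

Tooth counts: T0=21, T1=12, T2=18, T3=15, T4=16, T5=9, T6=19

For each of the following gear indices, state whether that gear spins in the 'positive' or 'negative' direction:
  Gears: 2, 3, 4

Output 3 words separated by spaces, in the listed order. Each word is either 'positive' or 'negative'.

Gear 0 (driver): positive (depth 0)
  gear 1: meshes with gear 0 -> depth 1 -> negative (opposite of gear 0)
  gear 2: meshes with gear 0 -> depth 1 -> negative (opposite of gear 0)
  gear 3: meshes with gear 0 -> depth 1 -> negative (opposite of gear 0)
  gear 4: meshes with gear 2 -> depth 2 -> positive (opposite of gear 2)
  gear 5: meshes with gear 1 -> depth 2 -> positive (opposite of gear 1)
  gear 6: meshes with gear 4 -> depth 3 -> negative (opposite of gear 4)
Queried indices 2, 3, 4 -> negative, negative, positive

Answer: negative negative positive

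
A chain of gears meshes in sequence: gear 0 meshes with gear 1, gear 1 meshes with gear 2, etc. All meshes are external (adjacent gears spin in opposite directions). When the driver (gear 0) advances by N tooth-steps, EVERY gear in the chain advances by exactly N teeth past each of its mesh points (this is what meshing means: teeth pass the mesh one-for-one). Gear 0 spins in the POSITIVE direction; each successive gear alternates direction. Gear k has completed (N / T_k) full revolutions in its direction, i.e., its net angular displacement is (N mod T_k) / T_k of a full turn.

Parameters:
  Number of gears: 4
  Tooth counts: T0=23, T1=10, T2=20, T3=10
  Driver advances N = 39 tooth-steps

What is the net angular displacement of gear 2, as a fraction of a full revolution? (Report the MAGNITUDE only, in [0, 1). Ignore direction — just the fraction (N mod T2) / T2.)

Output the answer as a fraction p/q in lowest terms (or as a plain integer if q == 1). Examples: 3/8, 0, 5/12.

Answer: 19/20

Derivation:
Chain of 4 gears, tooth counts: [23, 10, 20, 10]
  gear 0: T0=23, direction=positive, advance = 39 mod 23 = 16 teeth = 16/23 turn
  gear 1: T1=10, direction=negative, advance = 39 mod 10 = 9 teeth = 9/10 turn
  gear 2: T2=20, direction=positive, advance = 39 mod 20 = 19 teeth = 19/20 turn
  gear 3: T3=10, direction=negative, advance = 39 mod 10 = 9 teeth = 9/10 turn
Gear 2: 39 mod 20 = 19
Fraction = 19 / 20 = 19/20 (gcd(19,20)=1) = 19/20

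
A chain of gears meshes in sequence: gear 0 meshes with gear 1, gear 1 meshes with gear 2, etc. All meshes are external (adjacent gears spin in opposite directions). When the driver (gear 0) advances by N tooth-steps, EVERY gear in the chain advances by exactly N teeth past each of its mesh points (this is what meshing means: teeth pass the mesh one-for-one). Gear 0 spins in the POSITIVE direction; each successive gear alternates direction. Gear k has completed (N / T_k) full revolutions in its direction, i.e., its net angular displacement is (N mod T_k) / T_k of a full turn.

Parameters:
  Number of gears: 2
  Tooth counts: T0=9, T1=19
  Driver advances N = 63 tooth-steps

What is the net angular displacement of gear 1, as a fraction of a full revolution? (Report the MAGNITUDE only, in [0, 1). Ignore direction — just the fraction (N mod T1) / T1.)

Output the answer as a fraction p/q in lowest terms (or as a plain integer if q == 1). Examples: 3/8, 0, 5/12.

Chain of 2 gears, tooth counts: [9, 19]
  gear 0: T0=9, direction=positive, advance = 63 mod 9 = 0 teeth = 0/9 turn
  gear 1: T1=19, direction=negative, advance = 63 mod 19 = 6 teeth = 6/19 turn
Gear 1: 63 mod 19 = 6
Fraction = 6 / 19 = 6/19 (gcd(6,19)=1) = 6/19

Answer: 6/19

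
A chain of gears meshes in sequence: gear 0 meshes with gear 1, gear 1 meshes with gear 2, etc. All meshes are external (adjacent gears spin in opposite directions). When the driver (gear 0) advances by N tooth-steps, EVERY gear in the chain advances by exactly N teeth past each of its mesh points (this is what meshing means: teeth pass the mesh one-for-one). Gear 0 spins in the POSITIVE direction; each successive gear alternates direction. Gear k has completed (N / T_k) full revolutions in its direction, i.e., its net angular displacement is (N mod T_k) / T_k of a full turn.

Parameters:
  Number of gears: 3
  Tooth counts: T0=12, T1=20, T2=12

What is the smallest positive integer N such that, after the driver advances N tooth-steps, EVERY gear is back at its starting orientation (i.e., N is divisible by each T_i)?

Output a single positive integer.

Answer: 60

Derivation:
Gear k returns to start when N is a multiple of T_k.
All gears at start simultaneously when N is a common multiple of [12, 20, 12]; the smallest such N is lcm(12, 20, 12).
Start: lcm = T0 = 12
Fold in T1=20: gcd(12, 20) = 4; lcm(12, 20) = 12 * 20 / 4 = 240 / 4 = 60
Fold in T2=12: gcd(60, 12) = 12; lcm(60, 12) = 60 * 12 / 12 = 720 / 12 = 60
Full cycle length = 60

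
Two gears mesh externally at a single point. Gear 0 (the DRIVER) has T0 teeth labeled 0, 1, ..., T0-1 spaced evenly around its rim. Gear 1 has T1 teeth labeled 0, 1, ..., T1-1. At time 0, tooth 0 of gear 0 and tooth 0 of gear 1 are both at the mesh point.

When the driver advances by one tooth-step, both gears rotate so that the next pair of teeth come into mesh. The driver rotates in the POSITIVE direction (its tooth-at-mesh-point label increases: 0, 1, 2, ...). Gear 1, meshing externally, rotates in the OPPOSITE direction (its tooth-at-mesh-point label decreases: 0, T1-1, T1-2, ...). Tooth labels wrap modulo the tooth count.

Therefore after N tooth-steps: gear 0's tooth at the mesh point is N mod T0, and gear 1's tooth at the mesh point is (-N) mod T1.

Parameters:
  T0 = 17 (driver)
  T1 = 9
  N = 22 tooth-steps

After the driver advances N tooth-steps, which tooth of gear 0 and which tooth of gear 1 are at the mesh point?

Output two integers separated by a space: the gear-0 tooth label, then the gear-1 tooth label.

Answer: 5 5

Derivation:
Gear 0 (driver, T0=17): tooth at mesh = N mod T0
  22 = 1 * 17 + 5, so 22 mod 17 = 5
  gear 0 tooth = 5
Gear 1 (driven, T1=9): tooth at mesh = (-N) mod T1
  22 = 2 * 9 + 4, so 22 mod 9 = 4
  (-22) mod 9 = (-4) mod 9 = 9 - 4 = 5
Mesh after 22 steps: gear-0 tooth 5 meets gear-1 tooth 5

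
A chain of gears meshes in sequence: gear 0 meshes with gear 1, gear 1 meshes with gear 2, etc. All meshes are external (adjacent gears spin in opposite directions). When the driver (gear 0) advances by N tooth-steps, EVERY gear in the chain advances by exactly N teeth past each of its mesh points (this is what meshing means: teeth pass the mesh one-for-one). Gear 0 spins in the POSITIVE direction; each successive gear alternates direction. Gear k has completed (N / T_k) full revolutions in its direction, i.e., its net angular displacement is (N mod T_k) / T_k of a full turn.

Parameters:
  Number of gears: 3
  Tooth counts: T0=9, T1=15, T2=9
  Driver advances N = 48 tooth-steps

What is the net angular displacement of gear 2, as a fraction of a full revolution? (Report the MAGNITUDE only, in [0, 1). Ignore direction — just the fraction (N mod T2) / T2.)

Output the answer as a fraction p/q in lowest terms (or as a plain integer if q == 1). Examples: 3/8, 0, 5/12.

Answer: 1/3

Derivation:
Chain of 3 gears, tooth counts: [9, 15, 9]
  gear 0: T0=9, direction=positive, advance = 48 mod 9 = 3 teeth = 3/9 turn
  gear 1: T1=15, direction=negative, advance = 48 mod 15 = 3 teeth = 3/15 turn
  gear 2: T2=9, direction=positive, advance = 48 mod 9 = 3 teeth = 3/9 turn
Gear 2: 48 mod 9 = 3
Fraction = 3 / 9 = 1/3 (gcd(3,9)=3) = 1/3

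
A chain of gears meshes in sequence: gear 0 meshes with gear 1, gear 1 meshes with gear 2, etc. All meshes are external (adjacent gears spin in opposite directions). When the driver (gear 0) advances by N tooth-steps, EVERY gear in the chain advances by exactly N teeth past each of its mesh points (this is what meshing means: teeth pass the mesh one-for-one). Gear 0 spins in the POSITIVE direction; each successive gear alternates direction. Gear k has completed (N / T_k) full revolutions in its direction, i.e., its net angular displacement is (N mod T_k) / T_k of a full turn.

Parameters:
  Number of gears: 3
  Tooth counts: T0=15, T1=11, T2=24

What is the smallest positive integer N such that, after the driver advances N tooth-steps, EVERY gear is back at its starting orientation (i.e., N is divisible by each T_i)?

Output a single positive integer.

Answer: 1320

Derivation:
Gear k returns to start when N is a multiple of T_k.
All gears at start simultaneously when N is a common multiple of [15, 11, 24]; the smallest such N is lcm(15, 11, 24).
Start: lcm = T0 = 15
Fold in T1=11: gcd(15, 11) = 1; lcm(15, 11) = 15 * 11 / 1 = 165 / 1 = 165
Fold in T2=24: gcd(165, 24) = 3; lcm(165, 24) = 165 * 24 / 3 = 3960 / 3 = 1320
Full cycle length = 1320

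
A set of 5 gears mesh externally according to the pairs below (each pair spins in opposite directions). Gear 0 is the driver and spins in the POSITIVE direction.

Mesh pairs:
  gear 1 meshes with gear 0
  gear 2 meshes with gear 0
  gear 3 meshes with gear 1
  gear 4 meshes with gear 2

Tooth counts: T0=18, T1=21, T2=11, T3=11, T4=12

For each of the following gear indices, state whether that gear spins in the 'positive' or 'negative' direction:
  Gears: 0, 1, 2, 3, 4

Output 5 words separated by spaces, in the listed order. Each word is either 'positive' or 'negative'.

Answer: positive negative negative positive positive

Derivation:
Gear 0 (driver): positive (depth 0)
  gear 1: meshes with gear 0 -> depth 1 -> negative (opposite of gear 0)
  gear 2: meshes with gear 0 -> depth 1 -> negative (opposite of gear 0)
  gear 3: meshes with gear 1 -> depth 2 -> positive (opposite of gear 1)
  gear 4: meshes with gear 2 -> depth 2 -> positive (opposite of gear 2)
Queried indices 0, 1, 2, 3, 4 -> positive, negative, negative, positive, positive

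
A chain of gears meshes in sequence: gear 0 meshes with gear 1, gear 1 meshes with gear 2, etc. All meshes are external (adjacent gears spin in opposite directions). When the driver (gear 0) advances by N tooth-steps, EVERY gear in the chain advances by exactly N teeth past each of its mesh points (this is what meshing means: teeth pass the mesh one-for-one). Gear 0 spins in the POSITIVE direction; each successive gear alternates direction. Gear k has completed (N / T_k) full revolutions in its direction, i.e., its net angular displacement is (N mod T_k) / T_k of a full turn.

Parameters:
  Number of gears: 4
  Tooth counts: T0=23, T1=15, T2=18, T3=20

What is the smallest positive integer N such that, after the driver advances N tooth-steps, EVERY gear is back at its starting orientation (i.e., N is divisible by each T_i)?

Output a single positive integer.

Gear k returns to start when N is a multiple of T_k.
All gears at start simultaneously when N is a common multiple of [23, 15, 18, 20]; the smallest such N is lcm(23, 15, 18, 20).
Start: lcm = T0 = 23
Fold in T1=15: gcd(23, 15) = 1; lcm(23, 15) = 23 * 15 / 1 = 345 / 1 = 345
Fold in T2=18: gcd(345, 18) = 3; lcm(345, 18) = 345 * 18 / 3 = 6210 / 3 = 2070
Fold in T3=20: gcd(2070, 20) = 10; lcm(2070, 20) = 2070 * 20 / 10 = 41400 / 10 = 4140
Full cycle length = 4140

Answer: 4140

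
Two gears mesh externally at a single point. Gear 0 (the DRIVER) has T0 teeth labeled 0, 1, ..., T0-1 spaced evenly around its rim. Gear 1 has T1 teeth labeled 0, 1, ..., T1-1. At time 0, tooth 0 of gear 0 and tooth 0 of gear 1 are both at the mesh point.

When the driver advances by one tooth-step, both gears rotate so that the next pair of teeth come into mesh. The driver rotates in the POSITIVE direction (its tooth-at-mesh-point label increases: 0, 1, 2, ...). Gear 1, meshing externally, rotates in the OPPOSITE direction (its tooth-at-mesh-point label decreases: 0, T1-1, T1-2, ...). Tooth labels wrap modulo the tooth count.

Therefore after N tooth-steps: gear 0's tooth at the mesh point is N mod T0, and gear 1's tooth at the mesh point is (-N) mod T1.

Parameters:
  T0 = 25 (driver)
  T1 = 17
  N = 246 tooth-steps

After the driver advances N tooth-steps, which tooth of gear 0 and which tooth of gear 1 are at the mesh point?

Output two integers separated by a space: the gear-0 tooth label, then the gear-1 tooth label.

Gear 0 (driver, T0=25): tooth at mesh = N mod T0
  246 = 9 * 25 + 21, so 246 mod 25 = 21
  gear 0 tooth = 21
Gear 1 (driven, T1=17): tooth at mesh = (-N) mod T1
  246 = 14 * 17 + 8, so 246 mod 17 = 8
  (-246) mod 17 = (-8) mod 17 = 17 - 8 = 9
Mesh after 246 steps: gear-0 tooth 21 meets gear-1 tooth 9

Answer: 21 9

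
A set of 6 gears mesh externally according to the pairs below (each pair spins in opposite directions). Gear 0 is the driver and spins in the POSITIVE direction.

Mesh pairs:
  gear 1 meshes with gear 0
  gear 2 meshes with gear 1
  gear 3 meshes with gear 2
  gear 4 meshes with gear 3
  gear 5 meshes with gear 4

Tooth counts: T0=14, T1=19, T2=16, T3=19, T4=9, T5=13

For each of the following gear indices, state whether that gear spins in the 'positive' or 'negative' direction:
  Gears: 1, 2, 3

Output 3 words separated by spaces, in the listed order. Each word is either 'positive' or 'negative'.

Gear 0 (driver): positive (depth 0)
  gear 1: meshes with gear 0 -> depth 1 -> negative (opposite of gear 0)
  gear 2: meshes with gear 1 -> depth 2 -> positive (opposite of gear 1)
  gear 3: meshes with gear 2 -> depth 3 -> negative (opposite of gear 2)
  gear 4: meshes with gear 3 -> depth 4 -> positive (opposite of gear 3)
  gear 5: meshes with gear 4 -> depth 5 -> negative (opposite of gear 4)
Queried indices 1, 2, 3 -> negative, positive, negative

Answer: negative positive negative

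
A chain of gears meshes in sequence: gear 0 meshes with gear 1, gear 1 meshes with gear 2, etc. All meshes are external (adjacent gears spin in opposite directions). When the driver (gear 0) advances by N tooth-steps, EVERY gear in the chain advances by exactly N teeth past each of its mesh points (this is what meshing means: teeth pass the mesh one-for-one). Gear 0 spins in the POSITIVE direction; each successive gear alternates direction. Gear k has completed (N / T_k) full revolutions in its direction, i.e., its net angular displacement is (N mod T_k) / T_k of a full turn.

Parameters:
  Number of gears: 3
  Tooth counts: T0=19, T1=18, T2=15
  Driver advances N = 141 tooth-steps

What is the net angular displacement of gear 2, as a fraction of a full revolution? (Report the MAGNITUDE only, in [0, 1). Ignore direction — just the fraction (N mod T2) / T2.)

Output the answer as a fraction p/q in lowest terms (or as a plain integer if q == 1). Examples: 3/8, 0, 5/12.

Chain of 3 gears, tooth counts: [19, 18, 15]
  gear 0: T0=19, direction=positive, advance = 141 mod 19 = 8 teeth = 8/19 turn
  gear 1: T1=18, direction=negative, advance = 141 mod 18 = 15 teeth = 15/18 turn
  gear 2: T2=15, direction=positive, advance = 141 mod 15 = 6 teeth = 6/15 turn
Gear 2: 141 mod 15 = 6
Fraction = 6 / 15 = 2/5 (gcd(6,15)=3) = 2/5

Answer: 2/5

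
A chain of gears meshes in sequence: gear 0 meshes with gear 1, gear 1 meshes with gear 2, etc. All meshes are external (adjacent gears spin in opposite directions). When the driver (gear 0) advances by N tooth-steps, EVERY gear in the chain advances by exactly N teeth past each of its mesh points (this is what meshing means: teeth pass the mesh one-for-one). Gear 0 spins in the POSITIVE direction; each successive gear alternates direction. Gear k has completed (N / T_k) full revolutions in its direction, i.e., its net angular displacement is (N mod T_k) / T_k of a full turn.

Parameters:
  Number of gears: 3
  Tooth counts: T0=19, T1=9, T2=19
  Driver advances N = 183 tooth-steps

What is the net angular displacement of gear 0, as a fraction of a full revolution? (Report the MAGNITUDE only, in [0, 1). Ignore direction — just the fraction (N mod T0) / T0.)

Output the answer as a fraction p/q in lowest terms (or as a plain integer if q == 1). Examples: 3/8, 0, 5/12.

Answer: 12/19

Derivation:
Chain of 3 gears, tooth counts: [19, 9, 19]
  gear 0: T0=19, direction=positive, advance = 183 mod 19 = 12 teeth = 12/19 turn
  gear 1: T1=9, direction=negative, advance = 183 mod 9 = 3 teeth = 3/9 turn
  gear 2: T2=19, direction=positive, advance = 183 mod 19 = 12 teeth = 12/19 turn
Gear 0: 183 mod 19 = 12
Fraction = 12 / 19 = 12/19 (gcd(12,19)=1) = 12/19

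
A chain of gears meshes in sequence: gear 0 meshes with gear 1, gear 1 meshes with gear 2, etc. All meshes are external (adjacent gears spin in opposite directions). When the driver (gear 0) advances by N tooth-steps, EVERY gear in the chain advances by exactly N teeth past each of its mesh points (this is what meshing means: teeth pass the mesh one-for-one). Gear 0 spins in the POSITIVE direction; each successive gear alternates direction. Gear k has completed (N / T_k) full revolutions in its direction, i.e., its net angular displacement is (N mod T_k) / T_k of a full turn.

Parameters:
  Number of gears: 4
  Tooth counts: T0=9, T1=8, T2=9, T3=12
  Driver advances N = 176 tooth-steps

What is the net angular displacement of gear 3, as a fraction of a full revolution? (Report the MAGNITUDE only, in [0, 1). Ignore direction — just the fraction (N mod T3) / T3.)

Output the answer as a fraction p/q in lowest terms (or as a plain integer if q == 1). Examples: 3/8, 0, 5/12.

Chain of 4 gears, tooth counts: [9, 8, 9, 12]
  gear 0: T0=9, direction=positive, advance = 176 mod 9 = 5 teeth = 5/9 turn
  gear 1: T1=8, direction=negative, advance = 176 mod 8 = 0 teeth = 0/8 turn
  gear 2: T2=9, direction=positive, advance = 176 mod 9 = 5 teeth = 5/9 turn
  gear 3: T3=12, direction=negative, advance = 176 mod 12 = 8 teeth = 8/12 turn
Gear 3: 176 mod 12 = 8
Fraction = 8 / 12 = 2/3 (gcd(8,12)=4) = 2/3

Answer: 2/3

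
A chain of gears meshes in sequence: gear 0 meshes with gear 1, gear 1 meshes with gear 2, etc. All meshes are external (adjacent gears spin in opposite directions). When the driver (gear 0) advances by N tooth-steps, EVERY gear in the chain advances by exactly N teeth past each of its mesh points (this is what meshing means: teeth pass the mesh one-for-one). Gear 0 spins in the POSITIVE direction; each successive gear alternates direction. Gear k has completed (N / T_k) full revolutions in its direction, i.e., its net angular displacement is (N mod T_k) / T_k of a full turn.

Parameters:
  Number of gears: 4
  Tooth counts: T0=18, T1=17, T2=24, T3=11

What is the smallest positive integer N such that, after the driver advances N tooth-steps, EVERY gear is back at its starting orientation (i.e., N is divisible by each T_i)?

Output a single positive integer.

Gear k returns to start when N is a multiple of T_k.
All gears at start simultaneously when N is a common multiple of [18, 17, 24, 11]; the smallest such N is lcm(18, 17, 24, 11).
Start: lcm = T0 = 18
Fold in T1=17: gcd(18, 17) = 1; lcm(18, 17) = 18 * 17 / 1 = 306 / 1 = 306
Fold in T2=24: gcd(306, 24) = 6; lcm(306, 24) = 306 * 24 / 6 = 7344 / 6 = 1224
Fold in T3=11: gcd(1224, 11) = 1; lcm(1224, 11) = 1224 * 11 / 1 = 13464 / 1 = 13464
Full cycle length = 13464

Answer: 13464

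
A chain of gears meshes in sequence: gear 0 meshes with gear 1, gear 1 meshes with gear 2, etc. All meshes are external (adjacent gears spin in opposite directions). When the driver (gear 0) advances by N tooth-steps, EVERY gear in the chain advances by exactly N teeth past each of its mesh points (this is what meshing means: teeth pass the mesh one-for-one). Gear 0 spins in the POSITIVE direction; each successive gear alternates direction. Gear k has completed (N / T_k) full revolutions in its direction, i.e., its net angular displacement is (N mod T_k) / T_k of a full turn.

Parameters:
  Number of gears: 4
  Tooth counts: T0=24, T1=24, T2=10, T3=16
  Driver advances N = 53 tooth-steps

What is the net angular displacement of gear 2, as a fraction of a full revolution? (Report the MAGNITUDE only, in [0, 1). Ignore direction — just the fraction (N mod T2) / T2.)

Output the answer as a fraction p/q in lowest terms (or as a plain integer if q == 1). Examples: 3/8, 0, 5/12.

Answer: 3/10

Derivation:
Chain of 4 gears, tooth counts: [24, 24, 10, 16]
  gear 0: T0=24, direction=positive, advance = 53 mod 24 = 5 teeth = 5/24 turn
  gear 1: T1=24, direction=negative, advance = 53 mod 24 = 5 teeth = 5/24 turn
  gear 2: T2=10, direction=positive, advance = 53 mod 10 = 3 teeth = 3/10 turn
  gear 3: T3=16, direction=negative, advance = 53 mod 16 = 5 teeth = 5/16 turn
Gear 2: 53 mod 10 = 3
Fraction = 3 / 10 = 3/10 (gcd(3,10)=1) = 3/10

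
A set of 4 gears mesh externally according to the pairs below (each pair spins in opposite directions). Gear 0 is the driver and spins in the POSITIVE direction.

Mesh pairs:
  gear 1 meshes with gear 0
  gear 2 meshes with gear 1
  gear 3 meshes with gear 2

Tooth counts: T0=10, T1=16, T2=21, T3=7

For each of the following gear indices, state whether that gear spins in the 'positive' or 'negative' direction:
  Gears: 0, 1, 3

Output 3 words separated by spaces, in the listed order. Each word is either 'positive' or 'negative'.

Answer: positive negative negative

Derivation:
Gear 0 (driver): positive (depth 0)
  gear 1: meshes with gear 0 -> depth 1 -> negative (opposite of gear 0)
  gear 2: meshes with gear 1 -> depth 2 -> positive (opposite of gear 1)
  gear 3: meshes with gear 2 -> depth 3 -> negative (opposite of gear 2)
Queried indices 0, 1, 3 -> positive, negative, negative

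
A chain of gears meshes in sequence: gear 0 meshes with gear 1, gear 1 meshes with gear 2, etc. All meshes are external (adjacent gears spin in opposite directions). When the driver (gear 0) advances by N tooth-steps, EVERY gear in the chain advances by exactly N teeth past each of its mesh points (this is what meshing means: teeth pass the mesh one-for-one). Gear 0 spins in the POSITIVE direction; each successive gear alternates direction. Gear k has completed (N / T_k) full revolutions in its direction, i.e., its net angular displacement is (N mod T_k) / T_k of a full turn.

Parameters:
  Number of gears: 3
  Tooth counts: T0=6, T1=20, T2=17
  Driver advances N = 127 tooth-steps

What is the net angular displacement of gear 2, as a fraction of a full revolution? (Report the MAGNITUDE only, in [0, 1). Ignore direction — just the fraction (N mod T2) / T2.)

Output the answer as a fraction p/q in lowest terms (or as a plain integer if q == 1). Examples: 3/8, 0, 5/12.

Answer: 8/17

Derivation:
Chain of 3 gears, tooth counts: [6, 20, 17]
  gear 0: T0=6, direction=positive, advance = 127 mod 6 = 1 teeth = 1/6 turn
  gear 1: T1=20, direction=negative, advance = 127 mod 20 = 7 teeth = 7/20 turn
  gear 2: T2=17, direction=positive, advance = 127 mod 17 = 8 teeth = 8/17 turn
Gear 2: 127 mod 17 = 8
Fraction = 8 / 17 = 8/17 (gcd(8,17)=1) = 8/17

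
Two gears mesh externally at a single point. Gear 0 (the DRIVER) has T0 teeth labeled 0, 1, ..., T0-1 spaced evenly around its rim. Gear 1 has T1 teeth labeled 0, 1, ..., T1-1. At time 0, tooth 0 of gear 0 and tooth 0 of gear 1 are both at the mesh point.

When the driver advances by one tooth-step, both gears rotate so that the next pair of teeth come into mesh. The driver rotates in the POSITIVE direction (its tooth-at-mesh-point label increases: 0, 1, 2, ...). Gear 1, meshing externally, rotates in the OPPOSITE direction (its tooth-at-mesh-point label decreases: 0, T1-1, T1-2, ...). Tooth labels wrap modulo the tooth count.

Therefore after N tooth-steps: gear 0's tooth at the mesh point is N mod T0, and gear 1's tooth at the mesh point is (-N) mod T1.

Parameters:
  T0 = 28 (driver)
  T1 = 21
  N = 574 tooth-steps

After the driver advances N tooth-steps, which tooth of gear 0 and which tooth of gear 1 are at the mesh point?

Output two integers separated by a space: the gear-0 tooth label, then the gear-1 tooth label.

Answer: 14 14

Derivation:
Gear 0 (driver, T0=28): tooth at mesh = N mod T0
  574 = 20 * 28 + 14, so 574 mod 28 = 14
  gear 0 tooth = 14
Gear 1 (driven, T1=21): tooth at mesh = (-N) mod T1
  574 = 27 * 21 + 7, so 574 mod 21 = 7
  (-574) mod 21 = (-7) mod 21 = 21 - 7 = 14
Mesh after 574 steps: gear-0 tooth 14 meets gear-1 tooth 14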